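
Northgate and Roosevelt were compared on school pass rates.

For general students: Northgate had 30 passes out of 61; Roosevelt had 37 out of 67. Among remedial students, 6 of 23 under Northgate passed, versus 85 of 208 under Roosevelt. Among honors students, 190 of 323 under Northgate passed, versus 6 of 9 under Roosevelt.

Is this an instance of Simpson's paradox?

General: Northgate 30/61 = 49.2%, Roosevelt 37/67 = 55.2% → Roosevelt
Remedial: Northgate 6/23 = 26.1%, Roosevelt 85/208 = 40.9% → Roosevelt
Honors: Northgate 190/323 = 58.8%, Roosevelt 6/9 = 66.7% → Roosevelt
Overall: Northgate 226/407 = 55.5%, Roosevelt 128/284 = 45.1% → Northgate
Roosevelt wins each student group but Northgate wins overall — the comparison reverses. Roosevelt's students skew toward remedial, which has a lower base rate.

Yes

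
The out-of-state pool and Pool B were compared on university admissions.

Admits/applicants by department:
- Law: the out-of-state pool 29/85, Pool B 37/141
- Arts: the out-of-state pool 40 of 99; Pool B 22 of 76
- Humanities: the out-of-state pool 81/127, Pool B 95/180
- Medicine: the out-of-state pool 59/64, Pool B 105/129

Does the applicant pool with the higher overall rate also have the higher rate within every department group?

Law: the out-of-state pool 29/85 = 34.1%, Pool B 37/141 = 26.2% → the out-of-state pool
Arts: the out-of-state pool 40/99 = 40.4%, Pool B 22/76 = 28.9% → the out-of-state pool
Humanities: the out-of-state pool 81/127 = 63.8%, Pool B 95/180 = 52.8% → the out-of-state pool
Medicine: the out-of-state pool 59/64 = 92.2%, Pool B 105/129 = 81.4% → the out-of-state pool
Overall: the out-of-state pool 209/375 = 55.7%, Pool B 259/526 = 49.2% → the out-of-state pool
The out-of-state pool wins overall and in every department group — no reversal.

Yes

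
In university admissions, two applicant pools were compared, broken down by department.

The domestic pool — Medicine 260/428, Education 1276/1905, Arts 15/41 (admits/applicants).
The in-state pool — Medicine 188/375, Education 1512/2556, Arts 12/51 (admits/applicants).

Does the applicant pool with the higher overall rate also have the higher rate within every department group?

Yes

Medicine: the domestic pool 260/428 = 60.7%, the in-state pool 188/375 = 50.1% → the domestic pool
Education: the domestic pool 1276/1905 = 67.0%, the in-state pool 1512/2556 = 59.2% → the domestic pool
Arts: the domestic pool 15/41 = 36.6%, the in-state pool 12/51 = 23.5% → the domestic pool
Overall: the domestic pool 1551/2374 = 65.3%, the in-state pool 1712/2982 = 57.4% → the domestic pool
The domestic pool wins overall and in every department group — no reversal.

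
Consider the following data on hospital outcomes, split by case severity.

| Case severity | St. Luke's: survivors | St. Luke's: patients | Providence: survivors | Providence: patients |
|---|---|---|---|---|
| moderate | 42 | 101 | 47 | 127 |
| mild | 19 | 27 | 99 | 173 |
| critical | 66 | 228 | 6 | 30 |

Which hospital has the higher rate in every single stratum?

St. Luke's

Moderate: St. Luke's 42/101 = 41.6%, Providence 47/127 = 37.0% → St. Luke's
Mild: St. Luke's 19/27 = 70.4%, Providence 99/173 = 57.2% → St. Luke's
Critical: St. Luke's 66/228 = 28.9%, Providence 6/30 = 20.0% → St. Luke's
St. Luke's has the higher rate in all 3 groups.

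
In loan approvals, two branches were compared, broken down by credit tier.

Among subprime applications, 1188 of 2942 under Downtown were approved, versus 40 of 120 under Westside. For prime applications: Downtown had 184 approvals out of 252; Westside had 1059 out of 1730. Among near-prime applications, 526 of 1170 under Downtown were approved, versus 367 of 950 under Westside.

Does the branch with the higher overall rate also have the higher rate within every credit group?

Subprime: Downtown 1188/2942 = 40.4%, Westside 40/120 = 33.3% → Downtown
Prime: Downtown 184/252 = 73.0%, Westside 1059/1730 = 61.2% → Downtown
Near-prime: Downtown 526/1170 = 45.0%, Westside 367/950 = 38.6% → Downtown
Overall: Downtown 1898/4364 = 43.5%, Westside 1466/2800 = 52.4% → Westside
Downtown wins each credit group but Westside wins overall — the comparison reverses. Downtown's applications skew toward subprime, which has a lower base rate.

No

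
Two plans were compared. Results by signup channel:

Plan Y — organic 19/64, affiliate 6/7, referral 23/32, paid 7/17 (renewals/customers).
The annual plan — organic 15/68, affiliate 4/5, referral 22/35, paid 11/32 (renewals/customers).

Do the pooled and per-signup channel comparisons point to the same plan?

Organic: Plan Y 19/64 = 29.7%, the annual plan 15/68 = 22.1% → Plan Y
Affiliate: Plan Y 6/7 = 85.7%, the annual plan 4/5 = 80.0% → Plan Y
Referral: Plan Y 23/32 = 71.9%, the annual plan 22/35 = 62.9% → Plan Y
Paid: Plan Y 7/17 = 41.2%, the annual plan 11/32 = 34.4% → Plan Y
Overall: Plan Y 55/120 = 45.8%, the annual plan 52/140 = 37.1% → Plan Y
Plan Y wins overall and in every signup group — no reversal.

Yes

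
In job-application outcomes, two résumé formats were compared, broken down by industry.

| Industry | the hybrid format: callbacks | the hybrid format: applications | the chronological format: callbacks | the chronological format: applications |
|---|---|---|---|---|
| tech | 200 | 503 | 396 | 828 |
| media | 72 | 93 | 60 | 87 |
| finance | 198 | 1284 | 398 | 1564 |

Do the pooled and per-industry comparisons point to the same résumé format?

No

Tech: the hybrid format 200/503 = 39.8%, the chronological format 396/828 = 47.8% → the chronological format
Media: the hybrid format 72/93 = 77.4%, the chronological format 60/87 = 69.0% → the hybrid format
Finance: the hybrid format 198/1284 = 15.4%, the chronological format 398/1564 = 25.4% → the chronological format
Overall: the hybrid format 470/1880 = 25.0%, the chronological format 854/2479 = 34.4% → the chronological format
Neither sweeps: the hybrid format wins 1 of 3 groups, the chronological format wins 2. The chronological format wins overall but not every group — no Simpson reversal.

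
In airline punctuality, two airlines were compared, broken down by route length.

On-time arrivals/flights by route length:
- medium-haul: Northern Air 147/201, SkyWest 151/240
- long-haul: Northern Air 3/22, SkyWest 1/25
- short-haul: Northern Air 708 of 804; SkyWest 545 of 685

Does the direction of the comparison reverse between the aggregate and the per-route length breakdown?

Medium-haul: Northern Air 147/201 = 73.1%, SkyWest 151/240 = 62.9% → Northern Air
Long-haul: Northern Air 3/22 = 13.6%, SkyWest 1/25 = 4.0% → Northern Air
Short-haul: Northern Air 708/804 = 88.1%, SkyWest 545/685 = 79.6% → Northern Air
Overall: Northern Air 858/1027 = 83.5%, SkyWest 697/950 = 73.4% → Northern Air
Northern Air wins overall and in every route group — no reversal.

No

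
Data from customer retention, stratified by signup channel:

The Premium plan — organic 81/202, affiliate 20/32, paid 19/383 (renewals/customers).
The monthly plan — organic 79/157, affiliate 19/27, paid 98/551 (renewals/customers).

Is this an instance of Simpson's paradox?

Organic: the Premium plan 81/202 = 40.1%, the monthly plan 79/157 = 50.3% → the monthly plan
Affiliate: the Premium plan 20/32 = 62.5%, the monthly plan 19/27 = 70.4% → the monthly plan
Paid: the Premium plan 19/383 = 5.0%, the monthly plan 98/551 = 17.8% → the monthly plan
Overall: the Premium plan 120/617 = 19.4%, the monthly plan 196/735 = 26.7% → the monthly plan
The monthly plan wins overall and in every signup group — no reversal.

No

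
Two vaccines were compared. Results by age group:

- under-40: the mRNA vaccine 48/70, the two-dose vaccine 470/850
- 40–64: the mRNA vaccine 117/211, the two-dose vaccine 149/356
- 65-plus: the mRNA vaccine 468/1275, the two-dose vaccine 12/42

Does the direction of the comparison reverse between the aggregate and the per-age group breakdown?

Under-40: the mRNA vaccine 48/70 = 68.6%, the two-dose vaccine 470/850 = 55.3% → the mRNA vaccine
40–64: the mRNA vaccine 117/211 = 55.5%, the two-dose vaccine 149/356 = 41.9% → the mRNA vaccine
65-plus: the mRNA vaccine 468/1275 = 36.7%, the two-dose vaccine 12/42 = 28.6% → the mRNA vaccine
Overall: the mRNA vaccine 633/1556 = 40.7%, the two-dose vaccine 631/1248 = 50.6% → the two-dose vaccine
The mRNA vaccine wins each age group but the two-dose vaccine wins overall — the comparison reverses. The mRNA vaccine's recipients skew toward 65-plus, which has a lower base rate.

Yes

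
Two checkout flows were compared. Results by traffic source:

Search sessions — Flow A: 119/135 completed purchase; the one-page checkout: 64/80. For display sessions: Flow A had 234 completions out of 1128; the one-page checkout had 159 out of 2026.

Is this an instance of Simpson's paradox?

No

Search: Flow A 119/135 = 88.1%, the one-page checkout 64/80 = 80.0% → Flow A
Display: Flow A 234/1128 = 20.7%, the one-page checkout 159/2026 = 7.8% → Flow A
Overall: Flow A 353/1263 = 27.9%, the one-page checkout 223/2106 = 10.6% → Flow A
Flow A wins overall and in every traffic group — no reversal.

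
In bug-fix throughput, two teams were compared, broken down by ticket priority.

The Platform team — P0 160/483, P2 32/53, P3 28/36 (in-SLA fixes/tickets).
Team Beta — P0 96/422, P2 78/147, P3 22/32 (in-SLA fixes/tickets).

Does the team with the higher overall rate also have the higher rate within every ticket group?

Yes

P0: the Platform team 160/483 = 33.1%, Team Beta 96/422 = 22.7% → the Platform team
P2: the Platform team 32/53 = 60.4%, Team Beta 78/147 = 53.1% → the Platform team
P3: the Platform team 28/36 = 77.8%, Team Beta 22/32 = 68.8% → the Platform team
Overall: the Platform team 220/572 = 38.5%, Team Beta 196/601 = 32.6% → the Platform team
The Platform team wins overall and in every ticket group — no reversal.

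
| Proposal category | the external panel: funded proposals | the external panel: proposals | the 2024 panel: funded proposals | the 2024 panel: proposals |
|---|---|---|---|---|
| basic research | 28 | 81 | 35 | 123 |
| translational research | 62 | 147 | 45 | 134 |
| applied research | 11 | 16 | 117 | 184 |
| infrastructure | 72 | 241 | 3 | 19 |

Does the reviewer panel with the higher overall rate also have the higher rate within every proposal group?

No

Basic research: the external panel 28/81 = 34.6%, the 2024 panel 35/123 = 28.5% → the external panel
Translational research: the external panel 62/147 = 42.2%, the 2024 panel 45/134 = 33.6% → the external panel
Applied research: the external panel 11/16 = 68.8%, the 2024 panel 117/184 = 63.6% → the external panel
Infrastructure: the external panel 72/241 = 29.9%, the 2024 panel 3/19 = 15.8% → the external panel
Overall: the external panel 173/485 = 35.7%, the 2024 panel 200/460 = 43.5% → the 2024 panel
The external panel wins each proposal group but the 2024 panel wins overall — the comparison reverses. The external panel's proposals skew toward infrastructure, which has a lower base rate.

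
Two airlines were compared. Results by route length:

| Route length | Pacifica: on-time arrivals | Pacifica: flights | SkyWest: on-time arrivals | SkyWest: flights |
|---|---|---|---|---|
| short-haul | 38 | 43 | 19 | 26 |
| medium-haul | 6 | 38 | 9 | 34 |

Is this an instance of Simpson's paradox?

Short-haul: Pacifica 38/43 = 88.4%, SkyWest 19/26 = 73.1% → Pacifica
Medium-haul: Pacifica 6/38 = 15.8%, SkyWest 9/34 = 26.5% → SkyWest
Overall: Pacifica 44/81 = 54.3%, SkyWest 28/60 = 46.7% → Pacifica
Neither sweeps: Pacifica wins 1 of 2 groups, SkyWest wins 1. Pacifica wins overall but not every group — no Simpson reversal.

No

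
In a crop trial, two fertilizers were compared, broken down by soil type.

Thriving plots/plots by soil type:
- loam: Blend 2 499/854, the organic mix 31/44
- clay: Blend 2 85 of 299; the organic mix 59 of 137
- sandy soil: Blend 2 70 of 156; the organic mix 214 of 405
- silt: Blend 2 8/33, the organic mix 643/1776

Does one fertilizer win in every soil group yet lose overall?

Loam: Blend 2 499/854 = 58.4%, the organic mix 31/44 = 70.5% → the organic mix
Clay: Blend 2 85/299 = 28.4%, the organic mix 59/137 = 43.1% → the organic mix
Sandy soil: Blend 2 70/156 = 44.9%, the organic mix 214/405 = 52.8% → the organic mix
Silt: Blend 2 8/33 = 24.2%, the organic mix 643/1776 = 36.2% → the organic mix
Overall: Blend 2 662/1342 = 49.3%, the organic mix 947/2362 = 40.1% → Blend 2
The organic mix wins each soil group but Blend 2 wins overall — the comparison reverses. The organic mix's plots skew toward silt, which has a lower base rate.

Yes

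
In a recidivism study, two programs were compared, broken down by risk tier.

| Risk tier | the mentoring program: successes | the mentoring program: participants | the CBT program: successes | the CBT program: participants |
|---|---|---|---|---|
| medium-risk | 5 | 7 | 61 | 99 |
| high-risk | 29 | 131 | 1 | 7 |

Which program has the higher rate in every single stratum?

Medium-risk: the mentoring program 5/7 = 71.4%, the CBT program 61/99 = 61.6% → the mentoring program
High-risk: the mentoring program 29/131 = 22.1%, the CBT program 1/7 = 14.3% → the mentoring program
The mentoring program has the higher rate in both groups.

the mentoring program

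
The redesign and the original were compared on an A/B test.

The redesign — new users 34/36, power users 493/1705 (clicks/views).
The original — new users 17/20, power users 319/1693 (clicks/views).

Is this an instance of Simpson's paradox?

No

New users: the redesign 34/36 = 94.4%, the original 17/20 = 85.0% → the redesign
Power users: the redesign 493/1705 = 28.9%, the original 319/1693 = 18.8% → the redesign
Overall: the redesign 527/1741 = 30.3%, the original 336/1713 = 19.6% → the redesign
The redesign wins overall and in every user group — no reversal.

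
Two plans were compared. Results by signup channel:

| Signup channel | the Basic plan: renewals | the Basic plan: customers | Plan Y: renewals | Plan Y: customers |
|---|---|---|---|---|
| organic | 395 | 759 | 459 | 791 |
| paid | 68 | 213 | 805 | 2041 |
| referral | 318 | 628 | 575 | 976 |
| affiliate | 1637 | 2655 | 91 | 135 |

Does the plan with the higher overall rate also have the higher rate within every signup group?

Organic: the Basic plan 395/759 = 52.0%, Plan Y 459/791 = 58.0% → Plan Y
Paid: the Basic plan 68/213 = 31.9%, Plan Y 805/2041 = 39.4% → Plan Y
Referral: the Basic plan 318/628 = 50.6%, Plan Y 575/976 = 58.9% → Plan Y
Affiliate: the Basic plan 1637/2655 = 61.7%, Plan Y 91/135 = 67.4% → Plan Y
Overall: the Basic plan 2418/4255 = 56.8%, Plan Y 1930/3943 = 48.9% → the Basic plan
Plan Y wins each signup group but the Basic plan wins overall — the comparison reverses. Plan Y's customers skew toward paid, which has a lower base rate.

No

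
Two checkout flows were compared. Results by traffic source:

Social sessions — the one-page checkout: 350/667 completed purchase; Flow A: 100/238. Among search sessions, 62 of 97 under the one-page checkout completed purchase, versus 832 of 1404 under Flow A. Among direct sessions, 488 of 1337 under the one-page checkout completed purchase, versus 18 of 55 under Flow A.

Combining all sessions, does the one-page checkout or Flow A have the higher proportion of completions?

Flow A

Social: the one-page checkout 350/667 = 52.5%, Flow A 100/238 = 42.0% → the one-page checkout
Search: the one-page checkout 62/97 = 63.9%, Flow A 832/1404 = 59.3% → the one-page checkout
Direct: the one-page checkout 488/1337 = 36.5%, Flow A 18/55 = 32.7% → the one-page checkout
Overall: the one-page checkout 900/2101 = 42.8%, Flow A 950/1697 = 56.0% → Flow A
(The one-page checkout wins every traffic group but Flow A wins overall — the one-page checkout's sessions skew toward the low-rate direct group.)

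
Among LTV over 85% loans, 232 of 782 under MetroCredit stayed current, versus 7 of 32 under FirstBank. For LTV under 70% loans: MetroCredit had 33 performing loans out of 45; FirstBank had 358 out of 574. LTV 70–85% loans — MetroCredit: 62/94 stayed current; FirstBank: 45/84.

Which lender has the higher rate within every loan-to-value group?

LTV over 85%: MetroCredit 232/782 = 29.7%, FirstBank 7/32 = 21.9% → MetroCredit
LTV under 70%: MetroCredit 33/45 = 73.3%, FirstBank 358/574 = 62.4% → MetroCredit
LTV 70–85%: MetroCredit 62/94 = 66.0%, FirstBank 45/84 = 53.6% → MetroCredit
MetroCredit has the higher rate in all 3 groups.

MetroCredit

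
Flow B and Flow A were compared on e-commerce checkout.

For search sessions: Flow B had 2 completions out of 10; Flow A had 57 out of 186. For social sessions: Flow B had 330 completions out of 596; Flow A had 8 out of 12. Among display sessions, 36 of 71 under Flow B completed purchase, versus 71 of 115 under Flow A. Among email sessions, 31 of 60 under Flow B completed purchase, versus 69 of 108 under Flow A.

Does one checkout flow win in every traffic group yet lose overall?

Search: Flow B 2/10 = 20.0%, Flow A 57/186 = 30.6% → Flow A
Social: Flow B 330/596 = 55.4%, Flow A 8/12 = 66.7% → Flow A
Display: Flow B 36/71 = 50.7%, Flow A 71/115 = 61.7% → Flow A
Email: Flow B 31/60 = 51.7%, Flow A 69/108 = 63.9% → Flow A
Overall: Flow B 399/737 = 54.1%, Flow A 205/421 = 48.7% → Flow B
Flow A wins each traffic group but Flow B wins overall — the comparison reverses. Flow A's sessions skew toward search, which has a lower base rate.

Yes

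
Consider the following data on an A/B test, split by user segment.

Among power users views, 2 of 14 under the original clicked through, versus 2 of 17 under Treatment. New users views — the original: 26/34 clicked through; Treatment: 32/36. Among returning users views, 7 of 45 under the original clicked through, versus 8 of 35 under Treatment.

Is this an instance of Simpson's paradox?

No

Power users: the original 2/14 = 14.3%, Treatment 2/17 = 11.8% → the original
New users: the original 26/34 = 76.5%, Treatment 32/36 = 88.9% → Treatment
Returning users: the original 7/45 = 15.6%, Treatment 8/35 = 22.9% → Treatment
Overall: the original 35/93 = 37.6%, Treatment 42/88 = 47.7% → Treatment
Neither sweeps: the original wins 1 of 3 groups, Treatment wins 2. Treatment wins overall but not every group — no Simpson reversal.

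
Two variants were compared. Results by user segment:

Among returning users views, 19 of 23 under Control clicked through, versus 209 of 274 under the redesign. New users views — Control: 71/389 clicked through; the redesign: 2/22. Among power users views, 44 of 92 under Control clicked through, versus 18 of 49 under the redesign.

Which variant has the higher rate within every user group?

Control

Returning users: Control 19/23 = 82.6%, the redesign 209/274 = 76.3% → Control
New users: Control 71/389 = 18.3%, the redesign 2/22 = 9.1% → Control
Power users: Control 44/92 = 47.8%, the redesign 18/49 = 36.7% → Control
Control has the higher rate in all 3 groups.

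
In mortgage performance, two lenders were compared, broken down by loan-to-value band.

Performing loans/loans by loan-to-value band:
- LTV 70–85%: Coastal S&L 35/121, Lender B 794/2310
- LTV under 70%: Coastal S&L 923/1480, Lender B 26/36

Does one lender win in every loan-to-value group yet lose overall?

LTV 70–85%: Coastal S&L 35/121 = 28.9%, Lender B 794/2310 = 34.4% → Lender B
LTV under 70%: Coastal S&L 923/1480 = 62.4%, Lender B 26/36 = 72.2% → Lender B
Overall: Coastal S&L 958/1601 = 59.8%, Lender B 820/2346 = 35.0% → Coastal S&L
Lender B wins each loan-to-value group but Coastal S&L wins overall — the comparison reverses. Lender B's loans skew toward LTV 70–85%, which has a lower base rate.

Yes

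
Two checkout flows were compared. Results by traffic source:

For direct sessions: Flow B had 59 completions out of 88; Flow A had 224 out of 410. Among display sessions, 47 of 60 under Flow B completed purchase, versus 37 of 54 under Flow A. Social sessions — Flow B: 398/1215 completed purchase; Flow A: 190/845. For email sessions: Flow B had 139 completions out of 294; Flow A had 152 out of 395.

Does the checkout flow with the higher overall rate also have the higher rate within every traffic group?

Yes

Direct: Flow B 59/88 = 67.0%, Flow A 224/410 = 54.6% → Flow B
Display: Flow B 47/60 = 78.3%, Flow A 37/54 = 68.5% → Flow B
Social: Flow B 398/1215 = 32.8%, Flow A 190/845 = 22.5% → Flow B
Email: Flow B 139/294 = 47.3%, Flow A 152/395 = 38.5% → Flow B
Overall: Flow B 643/1657 = 38.8%, Flow A 603/1704 = 35.4% → Flow B
Flow B wins overall and in every traffic group — no reversal.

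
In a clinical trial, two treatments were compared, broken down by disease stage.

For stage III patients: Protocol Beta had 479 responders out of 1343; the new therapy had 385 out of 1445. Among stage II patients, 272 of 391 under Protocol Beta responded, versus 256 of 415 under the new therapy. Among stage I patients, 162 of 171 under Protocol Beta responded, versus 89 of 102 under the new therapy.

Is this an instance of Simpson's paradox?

Stage III: Protocol Beta 479/1343 = 35.7%, the new therapy 385/1445 = 26.6% → Protocol Beta
Stage II: Protocol Beta 272/391 = 69.6%, the new therapy 256/415 = 61.7% → Protocol Beta
Stage I: Protocol Beta 162/171 = 94.7%, the new therapy 89/102 = 87.3% → Protocol Beta
Overall: Protocol Beta 913/1905 = 47.9%, the new therapy 730/1962 = 37.2% → Protocol Beta
Protocol Beta wins overall and in every disease group — no reversal.

No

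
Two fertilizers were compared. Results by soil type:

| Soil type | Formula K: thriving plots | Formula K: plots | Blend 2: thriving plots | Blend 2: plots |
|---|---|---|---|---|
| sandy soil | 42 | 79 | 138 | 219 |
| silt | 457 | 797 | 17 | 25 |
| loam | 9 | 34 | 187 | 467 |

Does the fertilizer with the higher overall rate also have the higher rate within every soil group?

No

Sandy soil: Formula K 42/79 = 53.2%, Blend 2 138/219 = 63.0% → Blend 2
Silt: Formula K 457/797 = 57.3%, Blend 2 17/25 = 68.0% → Blend 2
Loam: Formula K 9/34 = 26.5%, Blend 2 187/467 = 40.0% → Blend 2
Overall: Formula K 508/910 = 55.8%, Blend 2 342/711 = 48.1% → Formula K
Blend 2 wins each soil group but Formula K wins overall — the comparison reverses. Blend 2's plots skew toward loam, which has a lower base rate.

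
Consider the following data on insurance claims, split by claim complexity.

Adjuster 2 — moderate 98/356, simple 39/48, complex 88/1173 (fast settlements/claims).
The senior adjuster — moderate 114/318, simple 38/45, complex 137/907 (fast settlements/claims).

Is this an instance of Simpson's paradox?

Moderate: Adjuster 2 98/356 = 27.5%, the senior adjuster 114/318 = 35.8% → the senior adjuster
Simple: Adjuster 2 39/48 = 81.2%, the senior adjuster 38/45 = 84.4% → the senior adjuster
Complex: Adjuster 2 88/1173 = 7.5%, the senior adjuster 137/907 = 15.1% → the senior adjuster
Overall: Adjuster 2 225/1577 = 14.3%, the senior adjuster 289/1270 = 22.8% → the senior adjuster
The senior adjuster wins overall and in every claim group — no reversal.

No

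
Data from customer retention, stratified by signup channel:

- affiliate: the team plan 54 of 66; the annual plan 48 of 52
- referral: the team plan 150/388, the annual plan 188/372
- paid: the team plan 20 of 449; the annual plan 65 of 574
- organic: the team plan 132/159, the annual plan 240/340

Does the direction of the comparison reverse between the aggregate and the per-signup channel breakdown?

No

Affiliate: the team plan 54/66 = 81.8%, the annual plan 48/52 = 92.3% → the annual plan
Referral: the team plan 150/388 = 38.7%, the annual plan 188/372 = 50.5% → the annual plan
Paid: the team plan 20/449 = 4.5%, the annual plan 65/574 = 11.3% → the annual plan
Organic: the team plan 132/159 = 83.0%, the annual plan 240/340 = 70.6% → the team plan
Overall: the team plan 356/1062 = 33.5%, the annual plan 541/1338 = 40.4% → the annual plan
Neither sweeps: the team plan wins 1 of 4 groups, the annual plan wins 3. The annual plan wins overall but not every group — no Simpson reversal.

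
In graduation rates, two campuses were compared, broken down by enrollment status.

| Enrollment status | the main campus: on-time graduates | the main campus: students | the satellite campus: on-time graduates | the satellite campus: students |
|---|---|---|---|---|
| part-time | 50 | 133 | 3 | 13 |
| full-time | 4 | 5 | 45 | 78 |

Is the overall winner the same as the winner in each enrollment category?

No

Part-time: the main campus 50/133 = 37.6%, the satellite campus 3/13 = 23.1% → the main campus
Full-time: the main campus 4/5 = 80.0%, the satellite campus 45/78 = 57.7% → the main campus
Overall: the main campus 54/138 = 39.1%, the satellite campus 48/91 = 52.7% → the satellite campus
The main campus wins each enrollment group but the satellite campus wins overall — the comparison reverses. The main campus's students skew toward part-time, which has a lower base rate.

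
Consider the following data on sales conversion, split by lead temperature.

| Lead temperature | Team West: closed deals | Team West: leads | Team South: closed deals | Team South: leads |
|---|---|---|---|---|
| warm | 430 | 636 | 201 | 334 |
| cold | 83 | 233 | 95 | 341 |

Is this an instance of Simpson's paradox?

Warm: Team West 430/636 = 67.6%, Team South 201/334 = 60.2% → Team West
Cold: Team West 83/233 = 35.6%, Team South 95/341 = 27.9% → Team West
Overall: Team West 513/869 = 59.0%, Team South 296/675 = 43.9% → Team West
Team West wins overall and in every lead group — no reversal.

No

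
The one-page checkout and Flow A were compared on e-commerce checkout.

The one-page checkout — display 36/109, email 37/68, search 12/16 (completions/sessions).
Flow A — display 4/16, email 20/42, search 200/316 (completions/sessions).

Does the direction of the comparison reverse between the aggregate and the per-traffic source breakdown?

Display: the one-page checkout 36/109 = 33.0%, Flow A 4/16 = 25.0% → the one-page checkout
Email: the one-page checkout 37/68 = 54.4%, Flow A 20/42 = 47.6% → the one-page checkout
Search: the one-page checkout 12/16 = 75.0%, Flow A 200/316 = 63.3% → the one-page checkout
Overall: the one-page checkout 85/193 = 44.0%, Flow A 224/374 = 59.9% → Flow A
The one-page checkout wins each traffic group but Flow A wins overall — the comparison reverses. The one-page checkout's sessions skew toward display, which has a lower base rate.

Yes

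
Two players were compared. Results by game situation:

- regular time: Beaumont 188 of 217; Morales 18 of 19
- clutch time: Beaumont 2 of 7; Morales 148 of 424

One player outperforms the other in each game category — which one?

Morales

Regular time: Beaumont 188/217 = 86.6%, Morales 18/19 = 94.7% → Morales
Clutch time: Beaumont 2/7 = 28.6%, Morales 148/424 = 34.9% → Morales
Morales has the higher rate in both groups.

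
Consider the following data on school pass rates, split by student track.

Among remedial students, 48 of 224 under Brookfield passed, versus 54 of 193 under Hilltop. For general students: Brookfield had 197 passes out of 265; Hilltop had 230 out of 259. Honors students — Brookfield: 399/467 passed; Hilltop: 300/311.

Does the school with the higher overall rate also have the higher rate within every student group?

Remedial: Brookfield 48/224 = 21.4%, Hilltop 54/193 = 28.0% → Hilltop
General: Brookfield 197/265 = 74.3%, Hilltop 230/259 = 88.8% → Hilltop
Honors: Brookfield 399/467 = 85.4%, Hilltop 300/311 = 96.5% → Hilltop
Overall: Brookfield 644/956 = 67.4%, Hilltop 584/763 = 76.5% → Hilltop
Hilltop wins overall and in every student group — no reversal.

Yes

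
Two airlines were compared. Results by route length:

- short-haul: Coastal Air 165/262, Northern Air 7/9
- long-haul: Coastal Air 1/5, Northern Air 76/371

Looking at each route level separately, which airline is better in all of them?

Northern Air

Short-haul: Coastal Air 165/262 = 63.0%, Northern Air 7/9 = 77.8% → Northern Air
Long-haul: Coastal Air 1/5 = 20.0%, Northern Air 76/371 = 20.5% → Northern Air
Northern Air has the higher rate in both groups.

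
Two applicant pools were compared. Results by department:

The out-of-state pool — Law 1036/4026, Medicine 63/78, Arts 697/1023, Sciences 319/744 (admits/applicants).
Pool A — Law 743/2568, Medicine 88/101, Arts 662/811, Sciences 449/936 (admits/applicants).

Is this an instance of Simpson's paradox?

No

Law: the out-of-state pool 1036/4026 = 25.7%, Pool A 743/2568 = 28.9% → Pool A
Medicine: the out-of-state pool 63/78 = 80.8%, Pool A 88/101 = 87.1% → Pool A
Arts: the out-of-state pool 697/1023 = 68.1%, Pool A 662/811 = 81.6% → Pool A
Sciences: the out-of-state pool 319/744 = 42.9%, Pool A 449/936 = 48.0% → Pool A
Overall: the out-of-state pool 2115/5871 = 36.0%, Pool A 1942/4416 = 44.0% → Pool A
Pool A wins overall and in every department group — no reversal.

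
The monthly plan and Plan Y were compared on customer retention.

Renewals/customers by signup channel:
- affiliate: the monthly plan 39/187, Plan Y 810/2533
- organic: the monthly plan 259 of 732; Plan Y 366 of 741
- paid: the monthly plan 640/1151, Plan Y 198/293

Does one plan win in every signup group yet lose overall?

Affiliate: the monthly plan 39/187 = 20.9%, Plan Y 810/2533 = 32.0% → Plan Y
Organic: the monthly plan 259/732 = 35.4%, Plan Y 366/741 = 49.4% → Plan Y
Paid: the monthly plan 640/1151 = 55.6%, Plan Y 198/293 = 67.6% → Plan Y
Overall: the monthly plan 938/2070 = 45.3%, Plan Y 1374/3567 = 38.5% → the monthly plan
Plan Y wins each signup group but the monthly plan wins overall — the comparison reverses. Plan Y's customers skew toward affiliate, which has a lower base rate.

Yes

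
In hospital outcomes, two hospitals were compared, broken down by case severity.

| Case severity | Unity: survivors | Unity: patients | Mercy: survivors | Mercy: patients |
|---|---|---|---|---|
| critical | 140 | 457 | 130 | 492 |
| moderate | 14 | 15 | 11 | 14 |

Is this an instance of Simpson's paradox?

Critical: Unity 140/457 = 30.6%, Mercy 130/492 = 26.4% → Unity
Moderate: Unity 14/15 = 93.3%, Mercy 11/14 = 78.6% → Unity
Overall: Unity 154/472 = 32.6%, Mercy 141/506 = 27.9% → Unity
Unity wins overall and in every case group — no reversal.

No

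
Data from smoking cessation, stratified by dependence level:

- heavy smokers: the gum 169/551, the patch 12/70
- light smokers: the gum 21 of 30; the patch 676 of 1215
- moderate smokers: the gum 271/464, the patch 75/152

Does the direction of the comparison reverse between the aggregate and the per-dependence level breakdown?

Yes

Heavy smokers: the gum 169/551 = 30.7%, the patch 12/70 = 17.1% → the gum
Light smokers: the gum 21/30 = 70.0%, the patch 676/1215 = 55.6% → the gum
Moderate smokers: the gum 271/464 = 58.4%, the patch 75/152 = 49.3% → the gum
Overall: the gum 461/1045 = 44.1%, the patch 763/1437 = 53.1% → the patch
The gum wins each dependence group but the patch wins overall — the comparison reverses. The gum's participants skew toward heavy smokers, which has a lower base rate.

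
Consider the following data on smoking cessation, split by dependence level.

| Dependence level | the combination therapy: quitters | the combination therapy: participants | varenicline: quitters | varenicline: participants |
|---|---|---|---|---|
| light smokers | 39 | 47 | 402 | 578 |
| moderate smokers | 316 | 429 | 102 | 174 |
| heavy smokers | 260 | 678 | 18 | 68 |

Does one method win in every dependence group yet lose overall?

Light smokers: the combination therapy 39/47 = 83.0%, varenicline 402/578 = 69.6% → the combination therapy
Moderate smokers: the combination therapy 316/429 = 73.7%, varenicline 102/174 = 58.6% → the combination therapy
Heavy smokers: the combination therapy 260/678 = 38.3%, varenicline 18/68 = 26.5% → the combination therapy
Overall: the combination therapy 615/1154 = 53.3%, varenicline 522/820 = 63.7% → varenicline
The combination therapy wins each dependence group but varenicline wins overall — the comparison reverses. The combination therapy's participants skew toward heavy smokers, which has a lower base rate.

Yes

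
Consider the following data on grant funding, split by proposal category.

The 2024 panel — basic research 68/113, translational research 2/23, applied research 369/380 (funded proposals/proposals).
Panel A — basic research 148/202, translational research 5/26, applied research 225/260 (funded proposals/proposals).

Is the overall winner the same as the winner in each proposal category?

No

Basic research: the 2024 panel 68/113 = 60.2%, Panel A 148/202 = 73.3% → Panel A
Translational research: the 2024 panel 2/23 = 8.7%, Panel A 5/26 = 19.2% → Panel A
Applied research: the 2024 panel 369/380 = 97.1%, Panel A 225/260 = 86.5% → the 2024 panel
Overall: the 2024 panel 439/516 = 85.1%, Panel A 378/488 = 77.5% → the 2024 panel
Neither sweeps: the 2024 panel wins 1 of 3 groups, Panel A wins 2. The 2024 panel wins overall but not every group — no Simpson reversal.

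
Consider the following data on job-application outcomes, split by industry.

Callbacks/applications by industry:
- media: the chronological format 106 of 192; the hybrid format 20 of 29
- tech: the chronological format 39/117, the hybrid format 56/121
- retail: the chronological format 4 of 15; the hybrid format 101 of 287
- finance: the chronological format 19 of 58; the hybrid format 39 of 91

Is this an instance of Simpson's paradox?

Yes

Media: the chronological format 106/192 = 55.2%, the hybrid format 20/29 = 69.0% → the hybrid format
Tech: the chronological format 39/117 = 33.3%, the hybrid format 56/121 = 46.3% → the hybrid format
Retail: the chronological format 4/15 = 26.7%, the hybrid format 101/287 = 35.2% → the hybrid format
Finance: the chronological format 19/58 = 32.8%, the hybrid format 39/91 = 42.9% → the hybrid format
Overall: the chronological format 168/382 = 44.0%, the hybrid format 216/528 = 40.9% → the chronological format
The hybrid format wins each industry group but the chronological format wins overall — the comparison reverses. The hybrid format's applications skew toward retail, which has a lower base rate.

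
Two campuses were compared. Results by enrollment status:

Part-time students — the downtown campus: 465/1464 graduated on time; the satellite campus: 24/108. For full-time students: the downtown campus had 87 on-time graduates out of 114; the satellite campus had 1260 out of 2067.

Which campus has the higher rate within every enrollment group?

the downtown campus

Part-time: the downtown campus 465/1464 = 31.8%, the satellite campus 24/108 = 22.2% → the downtown campus
Full-time: the downtown campus 87/114 = 76.3%, the satellite campus 1260/2067 = 61.0% → the downtown campus
The downtown campus has the higher rate in both groups.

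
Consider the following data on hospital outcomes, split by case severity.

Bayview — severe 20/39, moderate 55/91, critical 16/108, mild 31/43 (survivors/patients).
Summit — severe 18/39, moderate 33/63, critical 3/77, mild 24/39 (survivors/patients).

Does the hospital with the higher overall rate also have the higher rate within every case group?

Yes

Severe: Bayview 20/39 = 51.3%, Summit 18/39 = 46.2% → Bayview
Moderate: Bayview 55/91 = 60.4%, Summit 33/63 = 52.4% → Bayview
Critical: Bayview 16/108 = 14.8%, Summit 3/77 = 3.9% → Bayview
Mild: Bayview 31/43 = 72.1%, Summit 24/39 = 61.5% → Bayview
Overall: Bayview 122/281 = 43.4%, Summit 78/218 = 35.8% → Bayview
Bayview wins overall and in every case group — no reversal.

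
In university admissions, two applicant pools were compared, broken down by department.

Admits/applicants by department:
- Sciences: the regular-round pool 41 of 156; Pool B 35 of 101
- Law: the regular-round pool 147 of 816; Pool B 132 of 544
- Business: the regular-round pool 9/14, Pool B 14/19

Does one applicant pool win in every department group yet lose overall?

No

Sciences: the regular-round pool 41/156 = 26.3%, Pool B 35/101 = 34.7% → Pool B
Law: the regular-round pool 147/816 = 18.0%, Pool B 132/544 = 24.3% → Pool B
Business: the regular-round pool 9/14 = 64.3%, Pool B 14/19 = 73.7% → Pool B
Overall: the regular-round pool 197/986 = 20.0%, Pool B 181/664 = 27.3% → Pool B
Pool B wins overall and in every department group — no reversal.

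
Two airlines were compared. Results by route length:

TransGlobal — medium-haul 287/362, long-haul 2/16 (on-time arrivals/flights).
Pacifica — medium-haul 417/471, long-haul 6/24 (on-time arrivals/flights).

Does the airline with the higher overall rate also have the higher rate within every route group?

Medium-haul: TransGlobal 287/362 = 79.3%, Pacifica 417/471 = 88.5% → Pacifica
Long-haul: TransGlobal 2/16 = 12.5%, Pacifica 6/24 = 25.0% → Pacifica
Overall: TransGlobal 289/378 = 76.5%, Pacifica 423/495 = 85.5% → Pacifica
Pacifica wins overall and in every route group — no reversal.

Yes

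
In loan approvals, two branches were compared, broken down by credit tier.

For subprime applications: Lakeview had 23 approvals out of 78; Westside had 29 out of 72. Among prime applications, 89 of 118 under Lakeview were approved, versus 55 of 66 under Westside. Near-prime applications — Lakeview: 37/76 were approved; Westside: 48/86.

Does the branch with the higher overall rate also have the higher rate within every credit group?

Subprime: Lakeview 23/78 = 29.5%, Westside 29/72 = 40.3% → Westside
Prime: Lakeview 89/118 = 75.4%, Westside 55/66 = 83.3% → Westside
Near-prime: Lakeview 37/76 = 48.7%, Westside 48/86 = 55.8% → Westside
Overall: Lakeview 149/272 = 54.8%, Westside 132/224 = 58.9% → Westside
Westside wins overall and in every credit group — no reversal.

Yes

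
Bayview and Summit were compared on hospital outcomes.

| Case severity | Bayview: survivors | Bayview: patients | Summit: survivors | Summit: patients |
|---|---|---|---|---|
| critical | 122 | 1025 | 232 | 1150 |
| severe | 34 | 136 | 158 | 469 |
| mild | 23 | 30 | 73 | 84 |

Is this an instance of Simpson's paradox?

No

Critical: Bayview 122/1025 = 11.9%, Summit 232/1150 = 20.2% → Summit
Severe: Bayview 34/136 = 25.0%, Summit 158/469 = 33.7% → Summit
Mild: Bayview 23/30 = 76.7%, Summit 73/84 = 86.9% → Summit
Overall: Bayview 179/1191 = 15.0%, Summit 463/1703 = 27.2% → Summit
Summit wins overall and in every case group — no reversal.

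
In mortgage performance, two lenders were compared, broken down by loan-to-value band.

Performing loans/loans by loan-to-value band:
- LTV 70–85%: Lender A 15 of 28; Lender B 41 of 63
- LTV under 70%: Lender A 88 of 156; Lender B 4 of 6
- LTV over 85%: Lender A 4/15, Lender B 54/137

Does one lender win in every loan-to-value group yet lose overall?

Yes

LTV 70–85%: Lender A 15/28 = 53.6%, Lender B 41/63 = 65.1% → Lender B
LTV under 70%: Lender A 88/156 = 56.4%, Lender B 4/6 = 66.7% → Lender B
LTV over 85%: Lender A 4/15 = 26.7%, Lender B 54/137 = 39.4% → Lender B
Overall: Lender A 107/199 = 53.8%, Lender B 99/206 = 48.1% → Lender A
Lender B wins each loan-to-value group but Lender A wins overall — the comparison reverses. Lender B's loans skew toward LTV over 85%, which has a lower base rate.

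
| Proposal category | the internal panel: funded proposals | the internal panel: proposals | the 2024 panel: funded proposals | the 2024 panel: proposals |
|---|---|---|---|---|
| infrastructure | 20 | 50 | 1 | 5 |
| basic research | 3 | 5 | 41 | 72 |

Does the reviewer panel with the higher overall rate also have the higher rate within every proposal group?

Infrastructure: the internal panel 20/50 = 40.0%, the 2024 panel 1/5 = 20.0% → the internal panel
Basic research: the internal panel 3/5 = 60.0%, the 2024 panel 41/72 = 56.9% → the internal panel
Overall: the internal panel 23/55 = 41.8%, the 2024 panel 42/77 = 54.5% → the 2024 panel
The internal panel wins each proposal group but the 2024 panel wins overall — the comparison reverses. The internal panel's proposals skew toward infrastructure, which has a lower base rate.

No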